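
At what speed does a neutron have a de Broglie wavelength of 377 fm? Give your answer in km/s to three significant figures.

p = h/λ = 6.626 × 10⁻³⁴ / 3.770 × 10⁻¹³ = 1.758 × 10⁻²¹ kg·m/s.
v = p/m = 1.758 × 10⁻²¹ / 1.675 × 10⁻²⁷ = 1.05 × 10⁶ m/s = 1050 km/s.

v = 1050 km/s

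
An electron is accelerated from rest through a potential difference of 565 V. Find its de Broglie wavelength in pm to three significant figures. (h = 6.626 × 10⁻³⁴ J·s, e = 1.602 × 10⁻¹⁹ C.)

KE = eV = 1.602 × 10⁻¹⁹ × 565.0 = 9.051 × 10⁻¹⁷ J.
p = √(2mKE) = √(2 × 9.109 × 10⁻³¹ × 9.051 × 10⁻¹⁷) = 1.284 × 10⁻²³ kg·m/s.
λ = h/p = 6.626 × 10⁻³⁴ / 1.284 × 10⁻²³ = 5.16 × 10⁻¹¹ m = 51.6 pm.

λ = 51.6 pm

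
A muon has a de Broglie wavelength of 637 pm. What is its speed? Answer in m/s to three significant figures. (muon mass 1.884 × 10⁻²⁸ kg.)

p = h/λ = 6.626 × 10⁻³⁴ / 6.370 × 10⁻¹⁰ = 1.040 × 10⁻²⁴ kg·m/s.
v = p/m = 1.040 × 10⁻²⁴ / 1.884 × 10⁻²⁸ = 5.52 × 10³ m/s = 5520 m/s.

v = 5520 m/s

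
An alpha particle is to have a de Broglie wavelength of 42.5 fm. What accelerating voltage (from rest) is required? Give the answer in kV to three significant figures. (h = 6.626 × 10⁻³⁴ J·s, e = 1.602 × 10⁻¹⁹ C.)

p = h/λ = 6.626 × 10⁻³⁴ / 4.250 × 10⁻¹⁴ = 1.559 × 10⁻²⁰ kg·m/s.
KE = p²/(2m) = 1.829 × 10⁻¹⁴ J.
V = KE/2e = 1.829 × 10⁻¹⁴ / (2 × 1.602 × 10⁻¹⁹) = 57.1 kV.

V = 57.1 kV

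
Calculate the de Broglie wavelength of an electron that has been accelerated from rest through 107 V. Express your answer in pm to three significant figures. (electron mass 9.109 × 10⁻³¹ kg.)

KE = eV = 1.602 × 10⁻¹⁹ × 107.0 = 1.714 × 10⁻¹⁷ J.
p = √(2mKE) = √(2 × 9.109 × 10⁻³¹ × 1.714 × 10⁻¹⁷) = 5.588 × 10⁻²⁴ kg·m/s.
λ = h/p = 6.626 × 10⁻³⁴ / 5.588 × 10⁻²⁴ = 1.19 × 10⁻¹⁰ m = 119 pm.

λ = 119 pm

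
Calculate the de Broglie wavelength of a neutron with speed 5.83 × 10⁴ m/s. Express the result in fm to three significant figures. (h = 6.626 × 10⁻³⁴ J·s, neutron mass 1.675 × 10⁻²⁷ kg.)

p = mv = 1.675 × 10⁻²⁷ × 5.83 × 10⁴ = 9.765 × 10⁻²³ kg·m/s.
λ = h/p = 6.626 × 10⁻³⁴ / 9.765 × 10⁻²³ = 6.79 × 10⁻¹² m = 6790 fm.

λ = 6790 fm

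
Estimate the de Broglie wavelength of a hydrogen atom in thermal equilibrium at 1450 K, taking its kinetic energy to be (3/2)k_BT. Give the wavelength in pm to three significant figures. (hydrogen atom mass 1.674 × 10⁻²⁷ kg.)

λ = 66.1 pm

KE = (3/2)k_BT = 1.5 × 1.381 × 10⁻²³ × 1450 = 3.004 × 10⁻²⁰ J.
p = √(2mKE) = √(2 × 1.674 × 10⁻²⁷ × 3.004 × 10⁻²⁰) = 1.003 × 10⁻²³ kg·m/s.
λ = h/p = 6.61 × 10⁻¹¹ m = 66.1 pm.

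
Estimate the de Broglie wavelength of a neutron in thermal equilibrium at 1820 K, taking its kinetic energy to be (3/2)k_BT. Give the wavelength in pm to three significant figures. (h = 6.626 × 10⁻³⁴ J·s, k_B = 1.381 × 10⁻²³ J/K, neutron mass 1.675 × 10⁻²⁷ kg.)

KE = (3/2)k_BT = 1.5 × 1.381 × 10⁻²³ × 1820 = 3.770 × 10⁻²⁰ J.
p = √(2mKE) = √(2 × 1.675 × 10⁻²⁷ × 3.770 × 10⁻²⁰) = 1.124 × 10⁻²³ kg·m/s.
λ = h/p = 5.90 × 10⁻¹¹ m = 59.0 pm.

λ = 59.0 pm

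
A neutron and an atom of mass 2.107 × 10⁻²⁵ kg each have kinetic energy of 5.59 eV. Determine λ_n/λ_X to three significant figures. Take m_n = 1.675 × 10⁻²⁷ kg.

At fixed KE, p = √(2mKE) so λ = h/p ∝ 1/√m.
λ_n/λ_X = √(m_X/m_n) = √(2.107 × 10⁻²⁵/1.675 × 10⁻²⁷) = √(125.8) = 11.2.

λ_n/λ_X = 11.2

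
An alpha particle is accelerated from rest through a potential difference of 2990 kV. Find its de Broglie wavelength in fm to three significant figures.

KE = 2eV = 2 × 1.602 × 10⁻¹⁹ × 2.990 × 10⁶ = 9.580 × 10⁻¹³ J.
p = √(2mKE) = √(2 × 6.645 × 10⁻²⁷ × 9.580 × 10⁻¹³) = 1.128 × 10⁻¹⁹ kg·m/s.
λ = h/p = 6.626 × 10⁻³⁴ / 1.128 × 10⁻¹⁹ = 5.87 × 10⁻¹⁵ m = 5.87 fm.

λ = 5.87 fm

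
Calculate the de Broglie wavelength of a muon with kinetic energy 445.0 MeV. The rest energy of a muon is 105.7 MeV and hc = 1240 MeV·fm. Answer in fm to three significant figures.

λ = 2.29 fm

Total energy E = KE + m₀c² = 445.0 + 105.7 = 550.7 MeV.
(pc)² = E² − (m₀c²)² = (550.7)² − (105.7)² = 2.921 × 10⁵ MeV², so pc = 540.5 MeV.
λ = hc/(pc) = 1240 MeV·fm / 540.5 MeV = 2.29 fm.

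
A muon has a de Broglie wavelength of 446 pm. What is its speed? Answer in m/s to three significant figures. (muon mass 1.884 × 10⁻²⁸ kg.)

v = 7890 m/s

p = h/λ = 6.626 × 10⁻³⁴ / 4.460 × 10⁻¹⁰ = 1.486 × 10⁻²⁴ kg·m/s.
v = p/m = 1.486 × 10⁻²⁴ / 1.884 × 10⁻²⁸ = 7.89 × 10³ m/s = 7890 m/s.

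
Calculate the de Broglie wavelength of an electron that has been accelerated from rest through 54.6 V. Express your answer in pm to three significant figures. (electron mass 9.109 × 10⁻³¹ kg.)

λ = 166 pm

KE = eV = 1.602 × 10⁻¹⁹ × 54.60 = 8.747 × 10⁻¹⁸ J.
p = √(2mKE) = √(2 × 9.109 × 10⁻³¹ × 8.747 × 10⁻¹⁸) = 3.992 × 10⁻²⁴ kg·m/s.
λ = h/p = 6.626 × 10⁻³⁴ / 3.992 × 10⁻²⁴ = 1.66 × 10⁻¹⁰ m = 166 pm.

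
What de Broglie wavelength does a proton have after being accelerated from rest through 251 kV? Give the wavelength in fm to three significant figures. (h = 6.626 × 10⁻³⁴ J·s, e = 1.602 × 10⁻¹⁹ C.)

λ = 57.1 fm

KE = eV = 1.602 × 10⁻¹⁹ × 2.510 × 10⁵ = 4.021 × 10⁻¹⁴ J.
p = √(2mKE) = √(2 × 1.673 × 10⁻²⁷ × 4.021 × 10⁻¹⁴) = 1.160 × 10⁻²⁰ kg·m/s.
λ = h/p = 6.626 × 10⁻³⁴ / 1.160 × 10⁻²⁰ = 5.71 × 10⁻¹⁴ m = 57.1 fm.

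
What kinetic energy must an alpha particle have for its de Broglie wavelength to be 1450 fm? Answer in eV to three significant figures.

KE = 98.1 eV

p = h/λ = 6.626 × 10⁻³⁴ / 1.450 × 10⁻¹² = 4.570 × 10⁻²² kg·m/s.
KE = p²/(2m) = (4.570 × 10⁻²²)² / (2 × 6.645 × 10⁻²⁷) = 1.571 × 10⁻¹⁷ J = 98.1 eV.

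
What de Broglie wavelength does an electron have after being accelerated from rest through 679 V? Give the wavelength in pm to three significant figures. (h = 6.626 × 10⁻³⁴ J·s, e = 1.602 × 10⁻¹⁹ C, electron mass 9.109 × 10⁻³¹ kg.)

λ = 47.1 pm

KE = eV = 1.602 × 10⁻¹⁹ × 679.0 = 1.088 × 10⁻¹⁶ J.
p = √(2mKE) = √(2 × 9.109 × 10⁻³¹ × 1.088 × 10⁻¹⁶) = 1.408 × 10⁻²³ kg·m/s.
λ = h/p = 6.626 × 10⁻³⁴ / 1.408 × 10⁻²³ = 4.71 × 10⁻¹¹ m = 47.1 pm.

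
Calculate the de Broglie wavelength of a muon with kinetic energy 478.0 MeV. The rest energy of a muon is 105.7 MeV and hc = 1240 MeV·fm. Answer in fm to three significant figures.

Total energy E = KE + m₀c² = 478.0 + 105.7 = 583.7 MeV.
(pc)² = E² − (m₀c²)² = (583.7)² − (105.7)² = 3.295 × 10⁵ MeV², so pc = 574.0 MeV.
λ = hc/(pc) = 1240 MeV·fm / 574.0 MeV = 2.16 fm.

λ = 2.16 fm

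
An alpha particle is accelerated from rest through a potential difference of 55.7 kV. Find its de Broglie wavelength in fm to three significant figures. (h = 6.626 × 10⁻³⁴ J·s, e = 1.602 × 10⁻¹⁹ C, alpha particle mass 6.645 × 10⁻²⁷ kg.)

λ = 43.0 fm

KE = 2eV = 2 × 1.602 × 10⁻¹⁹ × 5.570 × 10⁴ = 1.785 × 10⁻¹⁴ J.
p = √(2mKE) = √(2 × 6.645 × 10⁻²⁷ × 1.785 × 10⁻¹⁴) = 1.540 × 10⁻²⁰ kg·m/s.
λ = h/p = 6.626 × 10⁻³⁴ / 1.540 × 10⁻²⁰ = 4.30 × 10⁻¹⁴ m = 43.0 fm.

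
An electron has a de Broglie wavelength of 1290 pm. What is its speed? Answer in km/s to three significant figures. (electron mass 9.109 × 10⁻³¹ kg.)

v = 564 km/s

p = h/λ = 6.626 × 10⁻³⁴ / 1.290 × 10⁻⁹ = 5.136 × 10⁻²⁵ kg·m/s.
v = p/m = 5.136 × 10⁻²⁵ / 9.109 × 10⁻³¹ = 5.64 × 10⁵ m/s = 564 km/s.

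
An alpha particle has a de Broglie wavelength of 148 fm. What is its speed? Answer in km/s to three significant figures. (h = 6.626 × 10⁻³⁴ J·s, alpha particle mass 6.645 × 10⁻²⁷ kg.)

p = h/λ = 6.626 × 10⁻³⁴ / 1.480 × 10⁻¹³ = 4.477 × 10⁻²¹ kg·m/s.
v = p/m = 4.477 × 10⁻²¹ / 6.645 × 10⁻²⁷ = 6.74 × 10⁵ m/s = 674 km/s.

v = 674 km/s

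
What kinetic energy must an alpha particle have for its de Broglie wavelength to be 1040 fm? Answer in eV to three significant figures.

p = h/λ = 6.626 × 10⁻³⁴ / 1.040 × 10⁻¹² = 6.371 × 10⁻²² kg·m/s.
KE = p²/(2m) = (6.371 × 10⁻²²)² / (2 × 6.645 × 10⁻²⁷) = 3.054 × 10⁻¹⁷ J = 191 eV.

KE = 191 eV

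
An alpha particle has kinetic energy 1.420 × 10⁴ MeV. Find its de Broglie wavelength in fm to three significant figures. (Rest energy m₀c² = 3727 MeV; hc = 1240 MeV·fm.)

Total energy E = KE + m₀c² = 1.420 × 10⁴ + 3727 = 17927 MeV.
(pc)² = E² − (m₀c²)² = (17927)² − (3727)² = 3.075 × 10⁸ MeV², so pc = 1.754 × 10⁴ MeV.
λ = hc/(pc) = 1240 MeV·fm / 1.754 × 10⁴ MeV = 0.0707 fm.

λ = 0.0707 fm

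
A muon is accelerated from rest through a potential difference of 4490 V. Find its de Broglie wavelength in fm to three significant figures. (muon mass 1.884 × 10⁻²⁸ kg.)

λ = 1270 fm

KE = eV = 1.602 × 10⁻¹⁹ × 4490 = 7.193 × 10⁻¹⁶ J.
p = √(2mKE) = √(2 × 1.884 × 10⁻²⁸ × 7.193 × 10⁻¹⁶) = 5.206 × 10⁻²² kg·m/s.
λ = h/p = 6.626 × 10⁻³⁴ / 5.206 × 10⁻²² = 1.27 × 10⁻¹² m = 1270 fm.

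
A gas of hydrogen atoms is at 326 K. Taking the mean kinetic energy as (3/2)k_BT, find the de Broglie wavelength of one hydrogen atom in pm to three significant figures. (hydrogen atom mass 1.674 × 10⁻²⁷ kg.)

λ = 139 pm

KE = (3/2)k_BT = 1.5 × 1.381 × 10⁻²³ × 326 = 6.753 × 10⁻²¹ J.
p = √(2mKE) = √(2 × 1.674 × 10⁻²⁷ × 6.753 × 10⁻²¹) = 4.755 × 10⁻²⁴ kg·m/s.
λ = h/p = 1.39 × 10⁻¹⁰ m = 139 pm.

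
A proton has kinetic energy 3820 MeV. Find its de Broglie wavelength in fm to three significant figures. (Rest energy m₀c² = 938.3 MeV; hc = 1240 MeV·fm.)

Total energy E = KE + m₀c² = 3820 + 938.3 = 4758.3 MeV.
(pc)² = E² − (m₀c²)² = (4758.3)² − (938.3)² = 2.176 × 10⁷ MeV², so pc = 4665 MeV.
λ = hc/(pc) = 1240 MeV·fm / 4665 MeV = 0.266 fm.

λ = 0.266 fm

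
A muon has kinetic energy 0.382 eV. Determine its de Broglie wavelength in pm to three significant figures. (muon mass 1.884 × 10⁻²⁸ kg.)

λ = 138 pm

KE = 0.382 eV = 6.120 × 10⁻²⁰ J.
p = √(2mKE) = √(2 × 1.884 × 10⁻²⁸ × 6.120 × 10⁻²⁰) = 4.802 × 10⁻²⁴ kg·m/s.
λ = h/p = 6.626 × 10⁻³⁴ / 4.802 × 10⁻²⁴ = 1.38 × 10⁻¹⁰ m = 138 pm.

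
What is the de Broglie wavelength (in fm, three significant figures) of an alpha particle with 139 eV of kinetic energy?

λ = 1220 fm

KE = 139 eV = 2.227 × 10⁻¹⁷ J.
p = √(2mKE) = √(2 × 6.645 × 10⁻²⁷ × 2.227 × 10⁻¹⁷) = 5.440 × 10⁻²² kg·m/s.
λ = h/p = 6.626 × 10⁻³⁴ / 5.440 × 10⁻²² = 1.22 × 10⁻¹² m = 1220 fm.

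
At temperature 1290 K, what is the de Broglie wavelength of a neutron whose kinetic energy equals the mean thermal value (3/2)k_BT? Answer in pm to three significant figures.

λ = 70.0 pm

KE = (3/2)k_BT = 1.5 × 1.381 × 10⁻²³ × 1290 = 2.672 × 10⁻²⁰ J.
p = √(2mKE) = √(2 × 1.675 × 10⁻²⁷ × 2.672 × 10⁻²⁰) = 9.461 × 10⁻²⁴ kg·m/s.
λ = h/p = 7.00 × 10⁻¹¹ m = 70.0 pm.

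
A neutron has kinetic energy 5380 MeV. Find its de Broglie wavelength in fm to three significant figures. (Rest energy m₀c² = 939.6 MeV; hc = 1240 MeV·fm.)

Total energy E = KE + m₀c² = 5380 + 939.6 = 6319.6 MeV.
(pc)² = E² − (m₀c²)² = (6319.6)² − (939.6)² = 3.905 × 10⁷ MeV², so pc = 6249 MeV.
λ = hc/(pc) = 1240 MeV·fm / 6249 MeV = 0.198 fm.

λ = 0.198 fm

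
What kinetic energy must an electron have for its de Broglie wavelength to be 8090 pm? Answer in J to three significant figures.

KE = 3.68 × 10⁻²¹ J

p = h/λ = 6.626 × 10⁻³⁴ / 8.090 × 10⁻⁹ = 8.190 × 10⁻²⁶ kg·m/s.
KE = p²/(2m) = (8.190 × 10⁻²⁶)² / (2 × 9.109 × 10⁻³¹) = 3.682 × 10⁻²¹ J = 3.68 × 10⁻²¹ J.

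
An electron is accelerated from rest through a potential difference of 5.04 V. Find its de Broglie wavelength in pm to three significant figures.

KE = eV = 1.602 × 10⁻¹⁹ × 5.040 = 8.074 × 10⁻¹⁹ J.
p = √(2mKE) = √(2 × 9.109 × 10⁻³¹ × 8.074 × 10⁻¹⁹) = 1.213 × 10⁻²⁴ kg·m/s.
λ = h/p = 6.626 × 10⁻³⁴ / 1.213 × 10⁻²⁴ = 5.46 × 10⁻¹⁰ m = 546 pm.

λ = 546 pm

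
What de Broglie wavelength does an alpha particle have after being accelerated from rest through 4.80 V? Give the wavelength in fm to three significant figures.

λ = 4630 fm

KE = 2eV = 2 × 1.602 × 10⁻¹⁹ × 4.800 = 1.538 × 10⁻¹⁸ J.
p = √(2mKE) = √(2 × 6.645 × 10⁻²⁷ × 1.538 × 10⁻¹⁸) = 1.430 × 10⁻²² kg·m/s.
λ = h/p = 6.626 × 10⁻³⁴ / 1.430 × 10⁻²² = 4.63 × 10⁻¹² m = 4630 fm.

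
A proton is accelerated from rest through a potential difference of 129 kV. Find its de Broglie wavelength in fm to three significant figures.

KE = eV = 1.602 × 10⁻¹⁹ × 1.290 × 10⁵ = 2.067 × 10⁻¹⁴ J.
p = √(2mKE) = √(2 × 1.673 × 10⁻²⁷ × 2.067 × 10⁻¹⁴) = 8.316 × 10⁻²¹ kg·m/s.
λ = h/p = 6.626 × 10⁻³⁴ / 8.316 × 10⁻²¹ = 7.97 × 10⁻¹⁴ m = 79.7 fm.

λ = 79.7 fm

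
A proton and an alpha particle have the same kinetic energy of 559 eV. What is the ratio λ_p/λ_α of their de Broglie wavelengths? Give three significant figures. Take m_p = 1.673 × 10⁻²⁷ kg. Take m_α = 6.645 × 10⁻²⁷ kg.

At fixed KE, p = √(2mKE) so λ = h/p ∝ 1/√m.
λ_p/λ_α = √(m_α/m_p) = √(6.645 × 10⁻²⁷/1.673 × 10⁻²⁷) = √(3.972) = 1.99.

λ_p/λ_α = 1.99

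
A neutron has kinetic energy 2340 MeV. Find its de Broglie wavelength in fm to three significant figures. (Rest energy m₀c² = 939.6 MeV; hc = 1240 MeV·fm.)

λ = 0.395 fm

Total energy E = KE + m₀c² = 2340 + 939.6 = 3279.6 MeV.
(pc)² = E² − (m₀c²)² = (3279.6)² − (939.6)² = 9.873 × 10⁶ MeV², so pc = 3142 MeV.
λ = hc/(pc) = 1240 MeV·fm / 3142 MeV = 0.395 fm.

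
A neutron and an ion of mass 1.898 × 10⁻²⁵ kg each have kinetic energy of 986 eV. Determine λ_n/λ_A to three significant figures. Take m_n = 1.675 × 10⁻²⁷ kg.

At fixed KE, p = √(2mKE) so λ = h/p ∝ 1/√m.
λ_n/λ_A = √(m_A/m_n) = √(1.898 × 10⁻²⁵/1.675 × 10⁻²⁷) = √(113.3) = 10.6.

λ_n/λ_A = 10.6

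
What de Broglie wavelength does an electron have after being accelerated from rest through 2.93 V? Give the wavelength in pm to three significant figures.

KE = eV = 1.602 × 10⁻¹⁹ × 2.930 = 4.694 × 10⁻¹⁹ J.
p = √(2mKE) = √(2 × 9.109 × 10⁻³¹ × 4.694 × 10⁻¹⁹) = 9.247 × 10⁻²⁵ kg·m/s.
λ = h/p = 6.626 × 10⁻³⁴ / 9.247 × 10⁻²⁵ = 7.17 × 10⁻¹⁰ m = 717 pm.

λ = 717 pm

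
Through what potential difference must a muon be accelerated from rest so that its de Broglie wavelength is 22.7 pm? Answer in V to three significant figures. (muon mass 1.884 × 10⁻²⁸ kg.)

p = h/λ = 6.626 × 10⁻³⁴ / 2.270 × 10⁻¹¹ = 2.919 × 10⁻²³ kg·m/s.
KE = p²/(2m) = 2.261 × 10⁻¹⁸ J.
V = KE/e = 2.261 × 10⁻¹⁸ / (1.602 × 10⁻¹⁹) = 14.1 V.

V = 14.1 V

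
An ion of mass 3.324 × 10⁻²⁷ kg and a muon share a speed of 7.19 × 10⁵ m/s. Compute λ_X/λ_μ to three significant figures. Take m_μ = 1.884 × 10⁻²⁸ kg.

λ_X/λ_μ = 0.0567

At fixed v, p = mv so λ = h/(mv) ∝ 1/m.
λ_X/λ_μ = m_μ/m_X = 1.884 × 10⁻²⁸/3.324 × 10⁻²⁷ = 0.0567.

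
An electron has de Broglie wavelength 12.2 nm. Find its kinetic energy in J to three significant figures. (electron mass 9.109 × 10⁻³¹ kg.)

KE = 1.62 × 10⁻²¹ J

p = h/λ = 6.626 × 10⁻³⁴ / 1.220 × 10⁻⁸ = 5.431 × 10⁻²⁶ kg·m/s.
KE = p²/(2m) = (5.431 × 10⁻²⁶)² / (2 × 9.109 × 10⁻³¹) = 1.619 × 10⁻²¹ J = 1.62 × 10⁻²¹ J.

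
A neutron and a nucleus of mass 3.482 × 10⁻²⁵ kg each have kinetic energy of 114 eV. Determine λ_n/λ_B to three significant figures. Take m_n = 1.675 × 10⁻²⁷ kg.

λ_n/λ_B = 14.4

At fixed KE, p = √(2mKE) so λ = h/p ∝ 1/√m.
λ_n/λ_B = √(m_B/m_n) = √(3.482 × 10⁻²⁵/1.675 × 10⁻²⁷) = √(207.9) = 14.4.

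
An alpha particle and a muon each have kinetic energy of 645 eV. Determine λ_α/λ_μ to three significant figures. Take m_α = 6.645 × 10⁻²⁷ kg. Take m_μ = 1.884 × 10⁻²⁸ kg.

λ_α/λ_μ = 0.168

At fixed KE, p = √(2mKE) so λ = h/p ∝ 1/√m.
λ_α/λ_μ = √(m_μ/m_α) = √(1.884 × 10⁻²⁸/6.645 × 10⁻²⁷) = √(0.02835) = 0.168.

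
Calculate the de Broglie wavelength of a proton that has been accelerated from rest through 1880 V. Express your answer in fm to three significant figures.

KE = eV = 1.602 × 10⁻¹⁹ × 1880 = 3.012 × 10⁻¹⁶ J.
p = √(2mKE) = √(2 × 1.673 × 10⁻²⁷ × 3.012 × 10⁻¹⁶) = 1.004 × 10⁻²¹ kg·m/s.
λ = h/p = 6.626 × 10⁻³⁴ / 1.004 × 10⁻²¹ = 6.60 × 10⁻¹³ m = 660 fm.

λ = 660 fm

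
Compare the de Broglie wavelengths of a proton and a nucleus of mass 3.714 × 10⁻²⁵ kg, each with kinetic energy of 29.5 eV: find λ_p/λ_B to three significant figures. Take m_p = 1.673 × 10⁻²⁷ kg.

λ_p/λ_B = 14.9

At fixed KE, p = √(2mKE) so λ = h/p ∝ 1/√m.
λ_p/λ_B = √(m_B/m_p) = √(3.714 × 10⁻²⁵/1.673 × 10⁻²⁷) = √(222.0) = 14.9.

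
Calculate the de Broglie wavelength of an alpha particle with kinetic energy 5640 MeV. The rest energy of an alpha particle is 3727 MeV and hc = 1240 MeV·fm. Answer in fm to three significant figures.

Total energy E = KE + m₀c² = 5640 + 3727 = 9367 MeV.
(pc)² = E² − (m₀c²)² = (9367)² − (3727)² = 7.385 × 10⁷ MeV², so pc = 8594 MeV.
λ = hc/(pc) = 1240 MeV·fm / 8594 MeV = 0.144 fm.

λ = 0.144 fm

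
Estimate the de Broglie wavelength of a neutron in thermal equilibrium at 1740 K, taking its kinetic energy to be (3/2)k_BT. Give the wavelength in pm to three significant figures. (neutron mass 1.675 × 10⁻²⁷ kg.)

KE = (3/2)k_BT = 1.5 × 1.381 × 10⁻²³ × 1740 = 3.604 × 10⁻²⁰ J.
p = √(2mKE) = √(2 × 1.675 × 10⁻²⁷ × 3.604 × 10⁻²⁰) = 1.099 × 10⁻²³ kg·m/s.
λ = h/p = 6.03 × 10⁻¹¹ m = 60.3 pm.

λ = 60.3 pm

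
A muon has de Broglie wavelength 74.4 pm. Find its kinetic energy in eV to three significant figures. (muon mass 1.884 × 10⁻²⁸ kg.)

p = h/λ = 6.626 × 10⁻³⁴ / 7.440 × 10⁻¹¹ = 8.906 × 10⁻²⁴ kg·m/s.
KE = p²/(2m) = (8.906 × 10⁻²⁴)² / (2 × 1.884 × 10⁻²⁸) = 2.105 × 10⁻¹⁹ J = 1.31 eV.

KE = 1.31 eV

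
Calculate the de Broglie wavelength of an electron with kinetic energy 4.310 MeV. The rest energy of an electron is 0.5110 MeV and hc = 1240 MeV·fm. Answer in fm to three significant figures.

Total energy E = KE + m₀c² = 4.310 + 0.5110 = 4.8210 MeV.
(pc)² = E² − (m₀c²)² = (4.8210)² − (0.5110)² = 22.98 MeV², so pc = 4.794 MeV.
λ = hc/(pc) = 1240 MeV·fm / 4.794 MeV = 259 fm.

λ = 259 fm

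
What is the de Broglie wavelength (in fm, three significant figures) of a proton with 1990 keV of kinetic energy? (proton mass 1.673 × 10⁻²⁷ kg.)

KE = 1990 keV = 3.188 × 10⁻¹³ J.
p = √(2mKE) = √(2 × 1.673 × 10⁻²⁷ × 3.188 × 10⁻¹³) = 3.266 × 10⁻²⁰ kg·m/s.
λ = h/p = 6.626 × 10⁻³⁴ / 3.266 × 10⁻²⁰ = 2.03 × 10⁻¹⁴ m = 20.3 fm.

λ = 20.3 fm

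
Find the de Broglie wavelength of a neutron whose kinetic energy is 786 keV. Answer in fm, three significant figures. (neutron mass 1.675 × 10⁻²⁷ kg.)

KE = 786 keV = 1.259 × 10⁻¹³ J.
p = √(2mKE) = √(2 × 1.675 × 10⁻²⁷ × 1.259 × 10⁻¹³) = 2.054 × 10⁻²⁰ kg·m/s.
λ = h/p = 6.626 × 10⁻³⁴ / 2.054 × 10⁻²⁰ = 3.23 × 10⁻¹⁴ m = 32.3 fm.

λ = 32.3 fm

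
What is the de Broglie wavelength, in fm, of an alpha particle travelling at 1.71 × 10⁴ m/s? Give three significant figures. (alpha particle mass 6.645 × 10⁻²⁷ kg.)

p = mv = 6.645 × 10⁻²⁷ × 1.71 × 10⁴ = 1.136 × 10⁻²² kg·m/s.
λ = h/p = 6.626 × 10⁻³⁴ / 1.136 × 10⁻²² = 5.83 × 10⁻¹² m = 5830 fm.

λ = 5830 fm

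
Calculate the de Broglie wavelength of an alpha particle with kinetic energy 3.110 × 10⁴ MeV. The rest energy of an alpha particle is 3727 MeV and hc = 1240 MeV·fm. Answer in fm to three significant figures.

λ = 0.0358 fm

Total energy E = KE + m₀c² = 3.110 × 10⁴ + 3727 = 34827 MeV.
(pc)² = E² − (m₀c²)² = (34827)² − (3727)² = 1.199 × 10⁹ MeV², so pc = 3.463 × 10⁴ MeV.
λ = hc/(pc) = 1240 MeV·fm / 3.463 × 10⁴ MeV = 0.0358 fm.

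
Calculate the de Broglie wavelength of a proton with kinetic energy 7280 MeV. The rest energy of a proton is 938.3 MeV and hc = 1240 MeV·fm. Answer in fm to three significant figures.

λ = 0.152 fm

Total energy E = KE + m₀c² = 7280 + 938.3 = 8218.3 MeV.
(pc)² = E² − (m₀c²)² = (8218.3)² − (938.3)² = 6.666 × 10⁷ MeV², so pc = 8165 MeV.
λ = hc/(pc) = 1240 MeV·fm / 8165 MeV = 0.152 fm.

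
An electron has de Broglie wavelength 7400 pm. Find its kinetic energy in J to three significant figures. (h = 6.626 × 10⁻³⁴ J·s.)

KE = 4.40 × 10⁻²¹ J

p = h/λ = 6.626 × 10⁻³⁴ / 7.400 × 10⁻⁹ = 8.954 × 10⁻²⁶ kg·m/s.
KE = p²/(2m) = (8.954 × 10⁻²⁶)² / (2 × 9.109 × 10⁻³¹) = 4.401 × 10⁻²¹ J = 4.40 × 10⁻²¹ J.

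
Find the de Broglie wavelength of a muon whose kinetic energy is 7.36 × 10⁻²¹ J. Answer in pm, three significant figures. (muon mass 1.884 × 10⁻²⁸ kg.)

λ = 398 pm

p = √(2mKE) = √(2 × 1.884 × 10⁻²⁸ × 7.360 × 10⁻²¹) = 1.665 × 10⁻²⁴ kg·m/s.
λ = h/p = 6.626 × 10⁻³⁴ / 1.665 × 10⁻²⁴ = 3.98 × 10⁻¹⁰ m = 398 pm.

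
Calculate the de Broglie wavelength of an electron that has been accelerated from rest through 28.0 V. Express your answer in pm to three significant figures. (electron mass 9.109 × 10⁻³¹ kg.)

KE = eV = 1.602 × 10⁻¹⁹ × 28.00 = 4.486 × 10⁻¹⁸ J.
p = √(2mKE) = √(2 × 9.109 × 10⁻³¹ × 4.486 × 10⁻¹⁸) = 2.859 × 10⁻²⁴ kg·m/s.
λ = h/p = 6.626 × 10⁻³⁴ / 2.859 × 10⁻²⁴ = 2.32 × 10⁻¹⁰ m = 232 pm.

λ = 232 pm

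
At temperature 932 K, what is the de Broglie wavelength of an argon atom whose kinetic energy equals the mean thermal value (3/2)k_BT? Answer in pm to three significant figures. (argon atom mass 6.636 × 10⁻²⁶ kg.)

KE = (3/2)k_BT = 1.5 × 1.381 × 10⁻²³ × 932 = 1.931 × 10⁻²⁰ J.
p = √(2mKE) = √(2 × 6.636 × 10⁻²⁶ × 1.931 × 10⁻²⁰) = 5.062 × 10⁻²³ kg·m/s.
λ = h/p = 1.31 × 10⁻¹¹ m = 13.1 pm.

λ = 13.1 pm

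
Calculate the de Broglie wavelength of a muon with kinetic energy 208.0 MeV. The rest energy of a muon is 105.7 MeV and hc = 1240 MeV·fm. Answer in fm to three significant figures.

λ = 4.20 fm

Total energy E = KE + m₀c² = 208.0 + 105.7 = 313.7 MeV.
(pc)² = E² − (m₀c²)² = (313.7)² − (105.7)² = 8.724 × 10⁴ MeV², so pc = 295.4 MeV.
λ = hc/(pc) = 1240 MeV·fm / 295.4 MeV = 4.20 fm.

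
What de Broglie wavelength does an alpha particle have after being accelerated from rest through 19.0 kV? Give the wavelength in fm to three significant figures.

KE = 2eV = 2 × 1.602 × 10⁻¹⁹ × 1.900 × 10⁴ = 6.088 × 10⁻¹⁵ J.
p = √(2mKE) = √(2 × 6.645 × 10⁻²⁷ × 6.088 × 10⁻¹⁵) = 8.995 × 10⁻²¹ kg·m/s.
λ = h/p = 6.626 × 10⁻³⁴ / 8.995 × 10⁻²¹ = 7.37 × 10⁻¹⁴ m = 73.7 fm.

λ = 73.7 fm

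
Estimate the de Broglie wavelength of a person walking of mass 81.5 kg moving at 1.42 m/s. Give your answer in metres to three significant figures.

λ = 5.73 × 10⁻³⁶ m

p = mv = 81.5 × 1.42 = 1.157 × 10² kg·m/s.
λ = h/p = 6.626 × 10⁻³⁴ / 1.157 × 10² = 5.73 × 10⁻³⁶ m.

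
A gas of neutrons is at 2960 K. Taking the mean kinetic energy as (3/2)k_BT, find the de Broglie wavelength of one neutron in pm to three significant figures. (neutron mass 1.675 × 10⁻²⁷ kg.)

λ = 46.2 pm

KE = (3/2)k_BT = 1.5 × 1.381 × 10⁻²³ × 2960 = 6.132 × 10⁻²⁰ J.
p = √(2mKE) = √(2 × 1.675 × 10⁻²⁷ × 6.132 × 10⁻²⁰) = 1.433 × 10⁻²³ kg·m/s.
λ = h/p = 4.62 × 10⁻¹¹ m = 46.2 pm.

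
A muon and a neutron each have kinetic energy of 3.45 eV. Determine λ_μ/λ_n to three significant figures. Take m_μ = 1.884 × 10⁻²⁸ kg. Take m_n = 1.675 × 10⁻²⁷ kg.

λ_μ/λ_n = 2.98

At fixed KE, p = √(2mKE) so λ = h/p ∝ 1/√m.
λ_μ/λ_n = √(m_n/m_μ) = √(1.675 × 10⁻²⁷/1.884 × 10⁻²⁸) = √(8.891) = 2.98.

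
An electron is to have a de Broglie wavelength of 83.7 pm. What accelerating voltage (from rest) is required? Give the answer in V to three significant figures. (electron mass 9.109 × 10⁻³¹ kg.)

p = h/λ = 6.626 × 10⁻³⁴ / 8.370 × 10⁻¹¹ = 7.916 × 10⁻²⁴ kg·m/s.
KE = p²/(2m) = 3.440 × 10⁻¹⁷ J.
V = KE/e = 3.440 × 10⁻¹⁷ / (1.602 × 10⁻¹⁹) = 215 V.

V = 215 V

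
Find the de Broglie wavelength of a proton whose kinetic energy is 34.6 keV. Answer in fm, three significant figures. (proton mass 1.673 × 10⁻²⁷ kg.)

λ = 154 fm

KE = 34.6 keV = 5.543 × 10⁻¹⁵ J.
p = √(2mKE) = √(2 × 1.673 × 10⁻²⁷ × 5.543 × 10⁻¹⁵) = 4.307 × 10⁻²¹ kg·m/s.
λ = h/p = 6.626 × 10⁻³⁴ / 4.307 × 10⁻²¹ = 1.54 × 10⁻¹³ m = 154 fm.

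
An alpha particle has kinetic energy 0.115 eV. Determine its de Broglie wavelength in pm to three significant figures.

KE = 0.115 eV = 1.842 × 10⁻²⁰ J.
p = √(2mKE) = √(2 × 6.645 × 10⁻²⁷ × 1.842 × 10⁻²⁰) = 1.565 × 10⁻²³ kg·m/s.
λ = h/p = 6.626 × 10⁻³⁴ / 1.565 × 10⁻²³ = 4.23 × 10⁻¹¹ m = 42.3 pm.

λ = 42.3 pm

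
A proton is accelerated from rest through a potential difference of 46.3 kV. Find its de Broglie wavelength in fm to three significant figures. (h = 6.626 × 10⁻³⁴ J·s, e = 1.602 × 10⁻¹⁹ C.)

KE = eV = 1.602 × 10⁻¹⁹ × 4.630 × 10⁴ = 7.417 × 10⁻¹⁵ J.
p = √(2mKE) = √(2 × 1.673 × 10⁻²⁷ × 7.417 × 10⁻¹⁵) = 4.982 × 10⁻²¹ kg·m/s.
λ = h/p = 6.626 × 10⁻³⁴ / 4.982 × 10⁻²¹ = 1.33 × 10⁻¹³ m = 133 fm.

λ = 133 fm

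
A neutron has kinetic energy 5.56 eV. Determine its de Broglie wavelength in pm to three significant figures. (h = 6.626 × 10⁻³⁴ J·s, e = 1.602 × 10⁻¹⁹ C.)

λ = 12.1 pm

KE = 5.56 eV = 8.907 × 10⁻¹⁹ J.
p = √(2mKE) = √(2 × 1.675 × 10⁻²⁷ × 8.907 × 10⁻¹⁹) = 5.462 × 10⁻²³ kg·m/s.
λ = h/p = 6.626 × 10⁻³⁴ / 5.462 × 10⁻²³ = 1.21 × 10⁻¹¹ m = 12.1 pm.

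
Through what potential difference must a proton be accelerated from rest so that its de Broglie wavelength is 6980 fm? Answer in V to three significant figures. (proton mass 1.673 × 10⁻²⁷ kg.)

p = h/λ = 6.626 × 10⁻³⁴ / 6.980 × 10⁻¹² = 9.493 × 10⁻²³ kg·m/s.
KE = p²/(2m) = 2.693 × 10⁻¹⁸ J.
V = KE/e = 2.693 × 10⁻¹⁸ / (1.602 × 10⁻¹⁹) = 16.8 V.

V = 16.8 V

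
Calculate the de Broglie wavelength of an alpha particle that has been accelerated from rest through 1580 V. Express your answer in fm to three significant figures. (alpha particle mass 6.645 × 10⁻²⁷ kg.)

KE = 2eV = 2 × 1.602 × 10⁻¹⁹ × 1580 = 5.062 × 10⁻¹⁶ J.
p = √(2mKE) = √(2 × 6.645 × 10⁻²⁷ × 5.062 × 10⁻¹⁶) = 2.594 × 10⁻²¹ kg·m/s.
λ = h/p = 6.626 × 10⁻³⁴ / 2.594 × 10⁻²¹ = 2.55 × 10⁻¹³ m = 255 fm.

λ = 255 fm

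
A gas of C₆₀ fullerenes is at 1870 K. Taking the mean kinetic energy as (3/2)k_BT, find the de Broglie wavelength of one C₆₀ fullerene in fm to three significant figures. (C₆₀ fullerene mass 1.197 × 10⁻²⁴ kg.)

KE = (3/2)k_BT = 1.5 × 1.381 × 10⁻²³ × 1870 = 3.874 × 10⁻²⁰ J.
p = √(2mKE) = √(2 × 1.197 × 10⁻²⁴ × 3.874 × 10⁻²⁰) = 3.045 × 10⁻²² kg·m/s.
λ = h/p = 2.18 × 10⁻¹² m = 2180 fm.

λ = 2180 fm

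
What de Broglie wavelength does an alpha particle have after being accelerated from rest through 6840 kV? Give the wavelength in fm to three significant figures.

KE = 2eV = 2 × 1.602 × 10⁻¹⁹ × 6.840 × 10⁶ = 2.192 × 10⁻¹² J.
p = √(2mKE) = √(2 × 6.645 × 10⁻²⁷ × 2.192 × 10⁻¹²) = 1.707 × 10⁻¹⁹ kg·m/s.
λ = h/p = 6.626 × 10⁻³⁴ / 1.707 × 10⁻¹⁹ = 3.88 × 10⁻¹⁵ m = 3.88 fm.

λ = 3.88 fm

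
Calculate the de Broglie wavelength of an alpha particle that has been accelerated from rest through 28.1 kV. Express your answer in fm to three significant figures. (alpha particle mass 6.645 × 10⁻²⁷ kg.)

KE = 2eV = 2 × 1.602 × 10⁻¹⁹ × 2.810 × 10⁴ = 9.003 × 10⁻¹⁵ J.
p = √(2mKE) = √(2 × 6.645 × 10⁻²⁷ × 9.003 × 10⁻¹⁵) = 1.094 × 10⁻²⁰ kg·m/s.
λ = h/p = 6.626 × 10⁻³⁴ / 1.094 × 10⁻²⁰ = 6.06 × 10⁻¹⁴ m = 60.6 fm.

λ = 60.6 fm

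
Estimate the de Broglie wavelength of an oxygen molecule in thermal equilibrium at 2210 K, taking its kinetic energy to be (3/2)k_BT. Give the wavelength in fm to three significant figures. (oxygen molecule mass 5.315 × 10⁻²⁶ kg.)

KE = (3/2)k_BT = 1.5 × 1.381 × 10⁻²³ × 2210 = 4.578 × 10⁻²⁰ J.
p = √(2mKE) = √(2 × 5.315 × 10⁻²⁶ × 4.578 × 10⁻²⁰) = 6.976 × 10⁻²³ kg·m/s.
λ = h/p = 9.50 × 10⁻¹² m = 9500 fm.

λ = 9500 fm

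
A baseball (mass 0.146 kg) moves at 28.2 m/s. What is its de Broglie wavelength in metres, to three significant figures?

p = mv = 0.146 × 28.2 = 4.117 kg·m/s.
λ = h/p = 6.626 × 10⁻³⁴ / 4.117 = 1.61 × 10⁻³⁴ m.

λ = 1.61 × 10⁻³⁴ m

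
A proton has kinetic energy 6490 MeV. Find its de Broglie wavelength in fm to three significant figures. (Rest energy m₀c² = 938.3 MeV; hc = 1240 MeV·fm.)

Total energy E = KE + m₀c² = 6490 + 938.3 = 7428.3 MeV.
(pc)² = E² − (m₀c²)² = (7428.3)² − (938.3)² = 5.430 × 10⁷ MeV², so pc = 7369 MeV.
λ = hc/(pc) = 1240 MeV·fm / 7369 MeV = 0.168 fm.

λ = 0.168 fm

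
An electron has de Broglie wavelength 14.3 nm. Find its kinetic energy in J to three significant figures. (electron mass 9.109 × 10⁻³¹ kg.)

p = h/λ = 6.626 × 10⁻³⁴ / 1.430 × 10⁻⁸ = 4.634 × 10⁻²⁶ kg·m/s.
KE = p²/(2m) = (4.634 × 10⁻²⁶)² / (2 × 9.109 × 10⁻³¹) = 1.179 × 10⁻²¹ J = 1.18 × 10⁻²¹ J.

KE = 1.18 × 10⁻²¹ J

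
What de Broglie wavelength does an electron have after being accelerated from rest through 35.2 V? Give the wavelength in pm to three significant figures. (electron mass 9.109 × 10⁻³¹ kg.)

λ = 207 pm

KE = eV = 1.602 × 10⁻¹⁹ × 35.20 = 5.639 × 10⁻¹⁸ J.
p = √(2mKE) = √(2 × 9.109 × 10⁻³¹ × 5.639 × 10⁻¹⁸) = 3.205 × 10⁻²⁴ kg·m/s.
λ = h/p = 6.626 × 10⁻³⁴ / 3.205 × 10⁻²⁴ = 2.07 × 10⁻¹⁰ m = 207 pm.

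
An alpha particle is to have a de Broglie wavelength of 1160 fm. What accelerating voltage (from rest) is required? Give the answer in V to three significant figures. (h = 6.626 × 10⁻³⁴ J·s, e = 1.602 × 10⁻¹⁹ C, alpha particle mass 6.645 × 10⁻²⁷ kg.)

V = 76.6 V

p = h/λ = 6.626 × 10⁻³⁴ / 1.160 × 10⁻¹² = 5.712 × 10⁻²² kg·m/s.
KE = p²/(2m) = 2.455 × 10⁻¹⁷ J.
V = KE/2e = 2.455 × 10⁻¹⁷ / (2 × 1.602 × 10⁻¹⁹) = 76.6 V.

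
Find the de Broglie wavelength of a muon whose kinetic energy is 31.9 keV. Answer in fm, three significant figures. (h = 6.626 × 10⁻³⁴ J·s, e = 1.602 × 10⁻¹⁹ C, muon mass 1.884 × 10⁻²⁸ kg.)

λ = 477 fm

KE = 31.9 keV = 5.110 × 10⁻¹⁵ J.
p = √(2mKE) = √(2 × 1.884 × 10⁻²⁸ × 5.110 × 10⁻¹⁵) = 1.388 × 10⁻²¹ kg·m/s.
λ = h/p = 6.626 × 10⁻³⁴ / 1.388 × 10⁻²¹ = 4.77 × 10⁻¹³ m = 477 fm.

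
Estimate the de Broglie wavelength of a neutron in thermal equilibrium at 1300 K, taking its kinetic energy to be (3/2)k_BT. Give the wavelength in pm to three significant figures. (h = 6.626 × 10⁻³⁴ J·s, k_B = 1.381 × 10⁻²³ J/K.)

KE = (3/2)k_BT = 1.5 × 1.381 × 10⁻²³ × 1300 = 2.693 × 10⁻²⁰ J.
p = √(2mKE) = √(2 × 1.675 × 10⁻²⁷ × 2.693 × 10⁻²⁰) = 9.498 × 10⁻²⁴ kg·m/s.
λ = h/p = 6.98 × 10⁻¹¹ m = 69.8 pm.

λ = 69.8 pm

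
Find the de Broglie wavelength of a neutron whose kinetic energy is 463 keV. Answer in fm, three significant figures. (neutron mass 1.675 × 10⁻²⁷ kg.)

KE = 463 keV = 7.417 × 10⁻¹⁴ J.
p = √(2mKE) = √(2 × 1.675 × 10⁻²⁷ × 7.417 × 10⁻¹⁴) = 1.576 × 10⁻²⁰ kg·m/s.
λ = h/p = 6.626 × 10⁻³⁴ / 1.576 × 10⁻²⁰ = 4.20 × 10⁻¹⁴ m = 42.0 fm.

λ = 42.0 fm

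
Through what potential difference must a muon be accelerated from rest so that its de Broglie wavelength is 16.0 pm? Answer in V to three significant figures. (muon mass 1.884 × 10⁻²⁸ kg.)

V = 28.4 V

p = h/λ = 6.626 × 10⁻³⁴ / 1.600 × 10⁻¹¹ = 4.141 × 10⁻²³ kg·m/s.
KE = p²/(2m) = 4.551 × 10⁻¹⁸ J.
V = KE/e = 4.551 × 10⁻¹⁸ / (1.602 × 10⁻¹⁹) = 28.4 V.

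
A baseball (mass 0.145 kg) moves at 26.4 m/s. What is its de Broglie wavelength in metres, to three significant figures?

λ = 1.73 × 10⁻³⁴ m

p = mv = 0.145 × 26.4 = 3.828 kg·m/s.
λ = h/p = 6.626 × 10⁻³⁴ / 3.828 = 1.73 × 10⁻³⁴ m.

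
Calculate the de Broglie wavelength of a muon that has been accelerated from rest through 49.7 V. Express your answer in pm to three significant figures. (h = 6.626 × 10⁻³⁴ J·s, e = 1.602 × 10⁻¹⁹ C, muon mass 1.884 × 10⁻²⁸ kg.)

λ = 12.1 pm

KE = eV = 1.602 × 10⁻¹⁹ × 49.70 = 7.962 × 10⁻¹⁸ J.
p = √(2mKE) = √(2 × 1.884 × 10⁻²⁸ × 7.962 × 10⁻¹⁸) = 5.477 × 10⁻²³ kg·m/s.
λ = h/p = 6.626 × 10⁻³⁴ / 5.477 × 10⁻²³ = 1.21 × 10⁻¹¹ m = 12.1 pm.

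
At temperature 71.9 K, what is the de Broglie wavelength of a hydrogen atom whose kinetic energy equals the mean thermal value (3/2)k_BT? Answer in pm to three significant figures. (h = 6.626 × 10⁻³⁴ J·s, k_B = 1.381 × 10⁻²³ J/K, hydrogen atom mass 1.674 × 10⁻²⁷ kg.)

λ = 297 pm

KE = (3/2)k_BT = 1.5 × 1.381 × 10⁻²³ × 71.9 = 1.489 × 10⁻²¹ J.
p = √(2mKE) = √(2 × 1.674 × 10⁻²⁷ × 1.489 × 10⁻²¹) = 2.233 × 10⁻²⁴ kg·m/s.
λ = h/p = 2.97 × 10⁻¹⁰ m = 297 pm.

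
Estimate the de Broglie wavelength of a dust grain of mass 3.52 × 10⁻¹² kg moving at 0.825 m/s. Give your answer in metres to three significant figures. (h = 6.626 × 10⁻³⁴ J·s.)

λ = 2.28 × 10⁻²² m

p = mv = 3.52 × 10⁻¹² × 0.825 = 2.904 × 10⁻¹² kg·m/s.
λ = h/p = 6.626 × 10⁻³⁴ / 2.904 × 10⁻¹² = 2.28 × 10⁻²² m.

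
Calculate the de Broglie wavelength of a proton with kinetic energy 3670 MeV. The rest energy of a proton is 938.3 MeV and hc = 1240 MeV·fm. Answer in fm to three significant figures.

Total energy E = KE + m₀c² = 3670 + 938.3 = 4608.3 MeV.
(pc)² = E² − (m₀c²)² = (4608.3)² − (938.3)² = 2.036 × 10⁷ MeV², so pc = 4512 MeV.
λ = hc/(pc) = 1240 MeV·fm / 4512 MeV = 0.275 fm.

λ = 0.275 fm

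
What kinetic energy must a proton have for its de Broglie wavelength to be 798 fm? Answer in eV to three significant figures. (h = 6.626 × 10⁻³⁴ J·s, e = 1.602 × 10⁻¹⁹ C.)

p = h/λ = 6.626 × 10⁻³⁴ / 7.980 × 10⁻¹³ = 8.303 × 10⁻²² kg·m/s.
KE = p²/(2m) = (8.303 × 10⁻²²)² / (2 × 1.673 × 10⁻²⁷) = 2.060 × 10⁻¹⁶ J = 1290 eV.

KE = 1290 eV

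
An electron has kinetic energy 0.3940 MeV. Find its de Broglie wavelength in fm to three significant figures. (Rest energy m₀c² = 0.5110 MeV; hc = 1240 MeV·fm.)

λ = 1660 fm

Total energy E = KE + m₀c² = 0.3940 + 0.5110 = 0.9050 MeV.
(pc)² = E² − (m₀c²)² = (0.9050)² − (0.5110)² = 0.5579 MeV², so pc = 0.7469 MeV.
λ = hc/(pc) = 1240 MeV·fm / 0.7469 MeV = 1660 fm.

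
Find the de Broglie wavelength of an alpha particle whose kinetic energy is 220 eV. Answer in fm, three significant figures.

KE = 220 eV = 3.524 × 10⁻¹⁷ J.
p = √(2mKE) = √(2 × 6.645 × 10⁻²⁷ × 3.524 × 10⁻¹⁷) = 6.844 × 10⁻²² kg·m/s.
λ = h/p = 6.626 × 10⁻³⁴ / 6.844 × 10⁻²² = 9.68 × 10⁻¹³ m = 968 fm.

λ = 968 fm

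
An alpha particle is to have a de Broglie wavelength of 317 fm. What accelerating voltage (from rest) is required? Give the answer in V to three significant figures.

p = h/λ = 6.626 × 10⁻³⁴ / 3.170 × 10⁻¹³ = 2.090 × 10⁻²¹ kg·m/s.
KE = p²/(2m) = 3.287 × 10⁻¹⁶ J.
V = KE/2e = 3.287 × 10⁻¹⁶ / (2 × 1.602 × 10⁻¹⁹) = 1030 V.

V = 1030 V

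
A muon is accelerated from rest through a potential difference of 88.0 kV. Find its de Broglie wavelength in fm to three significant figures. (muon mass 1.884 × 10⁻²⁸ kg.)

KE = eV = 1.602 × 10⁻¹⁹ × 8.800 × 10⁴ = 1.410 × 10⁻¹⁴ J.
p = √(2mKE) = √(2 × 1.884 × 10⁻²⁸ × 1.410 × 10⁻¹⁴) = 2.305 × 10⁻²¹ kg·m/s.
λ = h/p = 6.626 × 10⁻³⁴ / 2.305 × 10⁻²¹ = 2.87 × 10⁻¹³ m = 287 fm.

λ = 287 fm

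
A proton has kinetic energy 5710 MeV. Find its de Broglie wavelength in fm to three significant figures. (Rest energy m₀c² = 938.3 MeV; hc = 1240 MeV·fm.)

Total energy E = KE + m₀c² = 5710 + 938.3 = 6648.3 MeV.
(pc)² = E² − (m₀c²)² = (6648.3)² − (938.3)² = 4.332 × 10⁷ MeV², so pc = 6582 MeV.
λ = hc/(pc) = 1240 MeV·fm / 6582 MeV = 0.188 fm.

λ = 0.188 fm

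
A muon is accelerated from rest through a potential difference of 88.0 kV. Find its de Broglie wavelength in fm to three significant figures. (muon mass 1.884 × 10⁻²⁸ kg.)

KE = eV = 1.602 × 10⁻¹⁹ × 8.800 × 10⁴ = 1.410 × 10⁻¹⁴ J.
p = √(2mKE) = √(2 × 1.884 × 10⁻²⁸ × 1.410 × 10⁻¹⁴) = 2.305 × 10⁻²¹ kg·m/s.
λ = h/p = 6.626 × 10⁻³⁴ / 2.305 × 10⁻²¹ = 2.87 × 10⁻¹³ m = 287 fm.

λ = 287 fm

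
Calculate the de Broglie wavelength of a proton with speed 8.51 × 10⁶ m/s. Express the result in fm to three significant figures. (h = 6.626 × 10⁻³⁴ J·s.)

λ = 46.5 fm

p = mv = 1.673 × 10⁻²⁷ × 8.51 × 10⁶ = 1.424 × 10⁻²⁰ kg·m/s.
λ = h/p = 6.626 × 10⁻³⁴ / 1.424 × 10⁻²⁰ = 4.65 × 10⁻¹⁴ m = 46.5 fm.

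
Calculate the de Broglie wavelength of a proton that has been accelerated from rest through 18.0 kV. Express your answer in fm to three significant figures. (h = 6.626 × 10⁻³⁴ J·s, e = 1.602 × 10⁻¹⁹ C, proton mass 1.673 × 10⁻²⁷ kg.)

KE = eV = 1.602 × 10⁻¹⁹ × 1.800 × 10⁴ = 2.884 × 10⁻¹⁵ J.
p = √(2mKE) = √(2 × 1.673 × 10⁻²⁷ × 2.884 × 10⁻¹⁵) = 3.106 × 10⁻²¹ kg·m/s.
λ = h/p = 6.626 × 10⁻³⁴ / 3.106 × 10⁻²¹ = 2.13 × 10⁻¹³ m = 213 fm.

λ = 213 fm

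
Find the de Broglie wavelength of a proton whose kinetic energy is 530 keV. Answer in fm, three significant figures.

λ = 39.3 fm

KE = 530 keV = 8.491 × 10⁻¹⁴ J.
p = √(2mKE) = √(2 × 1.673 × 10⁻²⁷ × 8.491 × 10⁻¹⁴) = 1.686 × 10⁻²⁰ kg·m/s.
λ = h/p = 6.626 × 10⁻³⁴ / 1.686 × 10⁻²⁰ = 3.93 × 10⁻¹⁴ m = 39.3 fm.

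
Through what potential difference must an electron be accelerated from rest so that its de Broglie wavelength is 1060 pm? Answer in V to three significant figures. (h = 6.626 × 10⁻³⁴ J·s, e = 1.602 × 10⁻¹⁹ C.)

V = 1.34 V

p = h/λ = 6.626 × 10⁻³⁴ / 1.060 × 10⁻⁹ = 6.251 × 10⁻²⁵ kg·m/s.
KE = p²/(2m) = 2.145 × 10⁻¹⁹ J.
V = KE/e = 2.145 × 10⁻¹⁹ / (1.602 × 10⁻¹⁹) = 1.34 V.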